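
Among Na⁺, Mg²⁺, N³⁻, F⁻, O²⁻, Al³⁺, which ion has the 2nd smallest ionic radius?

Isoelectronic series (10 e⁻ each). Size is set by nuclear charge: more protons means a smaller ion. Al³⁺ (Z=13), Mg²⁺ (Z=12), Na⁺ (Z=11), F⁻ (Z=9), O²⁻ (Z=8), N³⁻ (Z=7).
Full ascending order: Al³⁺ < Mg²⁺ < Na⁺ < F⁻ < O²⁻ < N³⁻. Counting from the smallest, position 2 is Mg²⁺.

Mg²⁺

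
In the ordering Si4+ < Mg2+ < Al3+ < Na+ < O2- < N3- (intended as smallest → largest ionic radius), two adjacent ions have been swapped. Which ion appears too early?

Mg2+

Scanning neighbour by neighbour, only Mg2+/Al3+ violates a trend: they are isoelectronic (10 e⁻) and Al has more protons than Mg (13 vs 12), making Al3+ smaller. That makes Mg2+ the one sitting a position early relative to where it belongs.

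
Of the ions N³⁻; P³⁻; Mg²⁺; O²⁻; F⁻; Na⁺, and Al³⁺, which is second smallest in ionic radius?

Electron counts and nuclear charges: Al³⁺ (Z=13, 10 e⁻), Mg²⁺ (Z=12, 10 e⁻), Na⁺ (Z=11, 10 e⁻), F⁻ (Z=9, 10 e⁻), O²⁻ (Z=8, 10 e⁻), N³⁻ (Z=7, 10 e⁻), P³⁻ (Z=15, 18 e⁻). Al³⁺ < Mg²⁺ (both 10 e⁻, Z=13>12); Mg²⁺ < Na⁺ (isoelectronic, higher Z=12 is smaller); Na⁺ < F⁻ (isoelectronic, higher Z=11 is smaller); F⁻ < O²⁻ (both 10 e⁻, Z=9>8); O²⁻ < N³⁻ (isoelectronic, higher Z=8 is smaller); N³⁻ < P³⁻ (same group, 1 shell fewer).
That gives Al³⁺ < Mg²⁺ < Na⁺ < F⁻ < O²⁻ < N³⁻ < P³⁻. From the smallest end, number 2 is Mg²⁺.

Mg²⁺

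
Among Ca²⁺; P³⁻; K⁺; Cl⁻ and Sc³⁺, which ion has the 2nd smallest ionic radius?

These species are isoelectronic with 18 electrons. The only difference is the number of protons: Sc³⁺ (Z=21), Ca²⁺ (Z=20), K⁺ (Z=19), Cl⁻ (Z=17), P³⁻ (Z=15). The strongest nuclear pull (Sc³⁺) gives the smallest ion.
So the order is Sc³⁺ < Ca²⁺ < K⁺ < Cl⁻ < P³⁻; the 2nd-smallest ion is Ca²⁺.

Ca²⁺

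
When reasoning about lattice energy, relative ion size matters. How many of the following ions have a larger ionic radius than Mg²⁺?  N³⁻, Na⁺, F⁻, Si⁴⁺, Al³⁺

Each ion has 10 electrons. The ranking follows nuclear charge in reverse — greater Z gives a smaller radius. Si⁴⁺ (Z=14), Al³⁺ (Z=13), Mg²⁺ (Z=12), Na⁺ (Z=11), F⁻ (Z=9), N³⁻ (Z=7).
Ordering all of them (including Mg²⁺) by radius gives Si⁴⁺ < Al³⁺ < Mg²⁺ < Na⁺ < F⁻ < N³⁻. That's 3.

3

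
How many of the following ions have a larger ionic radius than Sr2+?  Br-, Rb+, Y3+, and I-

Tabulating Z and e⁻: Y3+: 36 e⁻, Z=39, Sr2+: 36 e⁻, Z=38, Rb+: 36 e⁻, Z=37, Br-: 36 e⁻, Z=35, I-: 54 e⁻, Z=53. Y3+ < Sr2+ (isoelectronic, higher Z=39 is smaller); Sr2+ < Rb+ (isoelectronic, higher Z=38 is smaller); Rb+ < Br- (isoelectronic, higher Z=37 is smaller); Br- < I- (same group, period 4 vs 5).
Overall: Y3+ < Sr2+ < Rb+ < Br- < I-. Sr2+ has 1 below it and 3 above. That's 3.

3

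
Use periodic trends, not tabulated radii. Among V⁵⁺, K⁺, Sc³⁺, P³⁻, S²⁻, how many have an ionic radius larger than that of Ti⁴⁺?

4

Each ion has 18 electrons. The ranking follows nuclear charge in reverse — greater Z gives a smaller radius. V⁵⁺ (Z=23), Ti⁴⁺ (Z=22), Sc³⁺ (Z=21), K⁺ (Z=19), S²⁻ (Z=16), P³⁻ (Z=15).
Relative to Ti⁴⁺, the ions that are larger are Sc³⁺, K⁺, S²⁻, P³⁻. Count: 4.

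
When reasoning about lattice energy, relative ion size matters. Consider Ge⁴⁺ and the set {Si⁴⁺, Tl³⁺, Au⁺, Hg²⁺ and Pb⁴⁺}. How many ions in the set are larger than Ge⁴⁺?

Tabulating Z and e⁻: Si⁴⁺ has 10 e⁻ (Z=14), Ge⁴⁺ has 28 e⁻ (Z=32), Pb⁴⁺ has 78 e⁻ (Z=82), Tl³⁺ has 78 e⁻ (Z=81), Hg²⁺ has 78 e⁻ (Z=80), Au⁺ has 78 e⁻ (Z=79). Si⁴⁺ < Ge⁴⁺ (same group, 1 shell fewer); Ge⁴⁺ < Pb⁴⁺ (same group, period 4 vs 6); Pb⁴⁺ < Tl³⁺ (both 78 e⁻, Z=82>81); Tl³⁺ < Hg²⁺ (both 78 e⁻, Z=81>80); Hg²⁺ < Au⁺ (isoelectronic, higher Z=80 is smaller).
Placing each against Ge⁴⁺: smaller — Si⁴⁺; larger — Pb⁴⁺, Tl³⁺, Hg²⁺, Au⁺. So 4 are larger.

4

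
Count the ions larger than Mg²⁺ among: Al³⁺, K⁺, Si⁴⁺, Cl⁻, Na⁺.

3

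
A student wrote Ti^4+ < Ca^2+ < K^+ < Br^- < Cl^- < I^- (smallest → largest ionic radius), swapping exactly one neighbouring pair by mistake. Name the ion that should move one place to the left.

Cl^-

Check each adjacent pair. Br^- and Cl^- are reversed: Cl^- and Br^- are in one column with the same charge; the lighter period-3 ion has one fewer shell and is smaller. No other neighbouring pair contradicts the periodic trends, so Cl^- is the ion listed too late.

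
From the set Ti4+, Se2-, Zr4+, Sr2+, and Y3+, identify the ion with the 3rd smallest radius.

Y3+

Tabulating Z and e⁻: Ti4+ (Z=22, 18 e⁻), Zr4+ (Z=40, 36 e⁻), Y3+ (Z=39, 36 e⁻), Sr2+ (Z=38, 36 e⁻), Se2- (Z=34, 36 e⁻). Ti4+ < Zr4+ (same group, period 4 vs 5); Zr4+ < Y3+ (both 36 e⁻, Z=40>39); Y3+ < Sr2+ (isoelectronic, higher Z=39 is smaller); Sr2+ < Se2- (isoelectronic, higher Z=38 is smaller).
So the order is Ti4+ < Zr4+ < Y3+ < Sr2+ < Se2-; the 3rd-smallest ion is Y3+.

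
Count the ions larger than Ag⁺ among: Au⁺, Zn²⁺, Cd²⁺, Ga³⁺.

1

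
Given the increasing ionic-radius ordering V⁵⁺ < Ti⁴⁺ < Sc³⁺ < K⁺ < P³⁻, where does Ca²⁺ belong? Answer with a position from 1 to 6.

These species are isoelectronic with 18 electrons. The only difference is the number of protons: V⁵⁺ (Z=23), Ti⁴⁺ (Z=22), Sc³⁺ (Z=21), Ca²⁺ (Z=20), K⁺ (Z=19), P³⁻ (Z=15). The strongest nuclear pull (V⁵⁺) gives the smallest ion.
Putting Ca²⁺ in gives V⁵⁺ < Ti⁴⁺ < Sc³⁺ < Ca²⁺ < K⁺ < P³⁻; it lands at slot 4.

4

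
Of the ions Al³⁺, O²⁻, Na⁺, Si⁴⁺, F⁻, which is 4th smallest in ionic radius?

All of these have 10 electrons (isoelectronic). With the same electron cloud, the ion with the most protons pulls it in tightest. Nuclear charges: Si⁴⁺ (Z=14), Al³⁺ (Z=13), Na⁺ (Z=11), F⁻ (Z=9), O²⁻ (Z=8). Highest Z is smallest.
Full ascending order: Si⁴⁺ < Al³⁺ < Na⁺ < F⁻ < O²⁻. Counting from the smallest, position 4 is F⁻.

F⁻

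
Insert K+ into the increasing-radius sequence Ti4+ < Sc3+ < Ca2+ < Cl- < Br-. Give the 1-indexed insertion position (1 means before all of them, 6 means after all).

First list Z and electron count for each: Ti4+: 18 e⁻, Z=22, Sc3+: 18 e⁻, Z=21, Ca2+: 18 e⁻, Z=20, K+: 18 e⁻, Z=19, Cl-: 18 e⁻, Z=17, Br-: 36 e⁻, Z=35. Ti4+ < Sc3+ (isoelectronic, higher Z=22 is smaller); Sc3+ < Ca2+ (both 18 e⁻, Z=21>20); Ca2+ < K+ (isoelectronic, higher Z=20 is smaller); K+ < Cl- (both 18 e⁻, Z=19>17); Cl- < Br- (same group, period 3 vs 4).
The complete sequence is Ti4+ < Sc3+ < Ca2+ < K+ < Cl- < Br-. K+ sits at position 4.

4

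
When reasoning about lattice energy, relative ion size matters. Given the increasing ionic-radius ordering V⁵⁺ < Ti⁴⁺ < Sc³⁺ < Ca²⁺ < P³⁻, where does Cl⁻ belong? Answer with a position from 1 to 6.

Isoelectronic series (18 e⁻ each). Size is set by nuclear charge: more protons means a smaller ion. V⁵⁺ (Z=23), Ti⁴⁺ (Z=22), Sc³⁺ (Z=21), Ca²⁺ (Z=20), Cl⁻ (Z=17), P³⁻ (Z=15).
With Cl⁻ included the full order is V⁵⁺ < Ti⁴⁺ < Sc³⁺ < Ca²⁺ < Cl⁻ < P³⁻, so it takes position 5.

5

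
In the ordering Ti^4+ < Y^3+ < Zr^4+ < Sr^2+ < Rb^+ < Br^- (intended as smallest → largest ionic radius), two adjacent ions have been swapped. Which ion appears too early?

Compare adjacent ions: both have 36 electrons but Z(Zr)=40 > Z(Y)=39, so Zr^4+ should be the smaller of the two — yet in this increasing list Y^3+ sits before Zr^4+. Nothing else is reversed, so Y^3+ should move one place to the right.

Y^3+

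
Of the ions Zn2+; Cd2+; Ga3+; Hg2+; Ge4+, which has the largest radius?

Electron counts and nuclear charges: Ge4+ has 28 e⁻ (Z=32), Ga3+ has 28 e⁻ (Z=31), Zn2+ has 28 e⁻ (Z=30), Cd2+ has 46 e⁻ (Z=48), Hg2+ has 78 e⁻ (Z=80). Ge4+ < Ga3+ (both 28 e⁻, Z=32>31); Ga3+ < Zn2+ (isoelectronic, higher Z=31 is smaller); Zn2+ < Cd2+ (same group, 1 shell fewer); Cd2+ < Hg2+ (same group, 1 shell fewer).

Hg2+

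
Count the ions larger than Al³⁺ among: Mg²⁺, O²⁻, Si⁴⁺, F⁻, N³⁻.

4

Isoelectronic series (10 e⁻ each). Size is set by nuclear charge: more protons means a smaller ion. Si⁴⁺ (Z=14), Al³⁺ (Z=13), Mg²⁺ (Z=12), F⁻ (Z=9), O²⁻ (Z=8), N³⁻ (Z=7).
Relative to Al³⁺, the ions that are larger are Mg²⁺, F⁻, O²⁻, N³⁻. So 4 are larger.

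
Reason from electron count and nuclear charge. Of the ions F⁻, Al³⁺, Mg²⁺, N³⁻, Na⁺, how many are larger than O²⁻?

1

All of these have 10 electrons (isoelectronic). With the same electron cloud, the ion with the most protons pulls it in tightest. Nuclear charges: Al³⁺ (Z=13), Mg²⁺ (Z=12), Na⁺ (Z=11), F⁻ (Z=9), O²⁻ (Z=8), N³⁻ (Z=7). Highest Z is smallest.
Placing each against O²⁻: smaller — Al³⁺, Mg²⁺, Na⁺, F⁻; larger — N³⁻. So 1 is larger.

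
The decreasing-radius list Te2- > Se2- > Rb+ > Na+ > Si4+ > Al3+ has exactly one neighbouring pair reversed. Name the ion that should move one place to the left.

Compare adjacent ions: Si4+ and Al3+ share 10 electrons; the higher nuclear charge on Si (Z=14) contracts it more, so Si4+ < Al3+ — yet in this decreasing list Si4+ sits before Al3+. Nothing else is reversed, so Al3+ should move one place to the left.

Al3+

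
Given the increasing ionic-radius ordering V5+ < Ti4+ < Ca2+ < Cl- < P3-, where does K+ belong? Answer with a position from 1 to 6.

Each ion has 18 electrons. The ranking follows nuclear charge in reverse — greater Z gives a smaller radius. V5+ (Z=23), Ti4+ (Z=22), Ca2+ (Z=20), K+ (Z=19), Cl- (Z=17), P3- (Z=15).
The complete sequence is V5+ < Ti4+ < Ca2+ < K+ < Cl- < P3-. K+ sits at position 4.

4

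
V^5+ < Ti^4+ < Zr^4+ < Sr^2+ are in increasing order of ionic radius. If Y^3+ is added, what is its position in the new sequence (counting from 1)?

Work out protons and electrons: V^5+ (Z=23, 18 e⁻), Ti^4+ (Z=22, 18 e⁻), Zr^4+ (Z=40, 36 e⁻), Y^3+ (Z=39, 36 e⁻), Sr^2+ (Z=38, 36 e⁻). V^5+ < Ti^4+ (both 18 e⁻, Z=23>22); Ti^4+ < Zr^4+ (same group, 1 shell fewer); Zr^4+ < Y^3+ (isoelectronic, higher Z=40 is smaller); Y^3+ < Sr^2+ (both 36 e⁻, Z=39>38).
With Y^3+ included the full order is V^5+ < Ti^4+ < Zr^4+ < Y^3+ < Sr^2+, so it takes position 4.

4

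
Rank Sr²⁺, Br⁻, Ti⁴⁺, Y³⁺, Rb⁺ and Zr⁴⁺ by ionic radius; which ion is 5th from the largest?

Work out protons and electrons: Ti⁴⁺ (Z=22, 18 e⁻), Zr⁴⁺ (Z=40, 36 e⁻), Y³⁺ (Z=39, 36 e⁻), Sr²⁺ (Z=38, 36 e⁻), Rb⁺ (Z=37, 36 e⁻), Br⁻ (Z=35, 36 e⁻). Ti⁴⁺ < Zr⁴⁺ (same group, 1 shell fewer); Zr⁴⁺ < Y³⁺ (both 36 e⁻, Z=40>39); Y³⁺ < Sr²⁺ (isoelectronic, higher Z=39 is smaller); Sr²⁺ < Rb⁺ (isoelectronic, higher Z=38 is smaller); Rb⁺ < Br⁻ (isoelectronic, higher Z=37 is smaller).
That gives Ti⁴⁺ < Zr⁴⁺ < Y³⁺ < Sr²⁺ < Rb⁺ < Br⁻. From the largest end, number 5 is Zr⁴⁺.

Zr⁴⁺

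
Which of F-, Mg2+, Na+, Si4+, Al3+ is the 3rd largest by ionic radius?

These species are isoelectronic with 10 electrons. The only difference is the number of protons: Si4+ (Z=14), Al3+ (Z=13), Mg2+ (Z=12), Na+ (Z=11), F- (Z=9). The strongest nuclear pull (Si4+) gives the smallest ion.
Full ascending order: Si4+ < Al3+ < Mg2+ < Na+ < F-. Counting from the largest, position 3 is Mg2+.

Mg2+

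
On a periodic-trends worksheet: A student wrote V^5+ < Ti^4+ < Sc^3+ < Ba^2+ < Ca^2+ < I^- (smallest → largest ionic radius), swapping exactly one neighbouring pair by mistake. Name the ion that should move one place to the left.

Ca^2+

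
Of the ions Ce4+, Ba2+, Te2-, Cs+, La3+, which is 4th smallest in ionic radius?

All of these have 54 electrons (isoelectronic). With the same electron cloud, the ion with the most protons pulls it in tightest. Nuclear charges: Ce4+ (Z=58), La3+ (Z=57), Ba2+ (Z=56), Cs+ (Z=55), Te2- (Z=52). Highest Z is smallest.
Full ascending order: Ce4+ < La3+ < Ba2+ < Cs+ < Te2-. Counting from the smallest, position 4 is Cs+.

Cs+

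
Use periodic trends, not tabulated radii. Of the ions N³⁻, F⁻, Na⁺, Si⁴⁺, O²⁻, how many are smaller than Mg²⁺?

Each ion has 10 electrons. The ranking follows nuclear charge in reverse — greater Z gives a smaller radius. Si⁴⁺ (Z=14), Mg²⁺ (Z=12), Na⁺ (Z=11), F⁻ (Z=9), O²⁻ (Z=8), N³⁻ (Z=7).
Placing each against Mg²⁺: smaller — Si⁴⁺; larger — Na⁺, F⁻, O²⁻, N³⁻. That's 1.

1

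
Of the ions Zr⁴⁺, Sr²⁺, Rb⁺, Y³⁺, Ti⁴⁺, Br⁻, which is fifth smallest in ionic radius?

Rb⁺

Ti⁴⁺ has 18 e⁻ (Z=22), Zr⁴⁺ has 36 e⁻ (Z=40), Y³⁺ has 36 e⁻ (Z=39), Sr²⁺ has 36 e⁻ (Z=38), Rb⁺ has 36 e⁻ (Z=37), Br⁻ has 36 e⁻ (Z=35). Ti⁴⁺ < Zr⁴⁺ (same group, 1 shell fewer); Zr⁴⁺ < Y³⁺ (both 36 e⁻, Z=40>39); Y³⁺ < Sr²⁺ (isoelectronic, higher Z=39 is smaller); Sr²⁺ < Rb⁺ (isoelectronic, higher Z=38 is smaller); Rb⁺ < Br⁻ (both 36 e⁻, Z=37>35).
That gives Ti⁴⁺ < Zr⁴⁺ < Y³⁺ < Sr²⁺ < Rb⁺ < Br⁻. From the smallest end, number 5 is Rb⁺.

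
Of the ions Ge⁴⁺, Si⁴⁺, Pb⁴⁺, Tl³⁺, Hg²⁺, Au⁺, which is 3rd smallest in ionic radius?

Pb⁴⁺

Si⁴⁺ has 10 e⁻ (Z=14), Ge⁴⁺ has 28 e⁻ (Z=32), Pb⁴⁺ has 78 e⁻ (Z=82), Tl³⁺ has 78 e⁻ (Z=81), Hg²⁺ has 78 e⁻ (Z=80), Au⁺ has 78 e⁻ (Z=79). Si⁴⁺ < Ge⁴⁺ (same group, 1 shell fewer); Ge⁴⁺ < Pb⁴⁺ (same group, period 4 vs 6); Pb⁴⁺ < Tl³⁺ (both 78 e⁻, Z=82>81); Tl³⁺ < Hg²⁺ (both 78 e⁻, Z=81>80); Hg²⁺ < Au⁺ (isoelectronic, higher Z=80 is smaller).
So the order is Si⁴⁺ < Ge⁴⁺ < Pb⁴⁺ < Tl³⁺ < Hg²⁺ < Au⁺; the 3rd-smallest ion is Pb⁴⁺.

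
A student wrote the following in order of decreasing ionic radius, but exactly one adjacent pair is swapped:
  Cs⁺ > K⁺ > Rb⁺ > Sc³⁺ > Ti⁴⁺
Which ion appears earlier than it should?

Scanning neighbour by neighbour, only K⁺/Rb⁺ violates a trend: K⁺ and Rb⁺ are in one column with the same charge; the lighter period-4 ion has one fewer shell and is smaller. That makes K⁺ the one sitting a position early relative to where it belongs.

K⁺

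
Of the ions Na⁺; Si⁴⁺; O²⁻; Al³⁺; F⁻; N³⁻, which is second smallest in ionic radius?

Al³⁺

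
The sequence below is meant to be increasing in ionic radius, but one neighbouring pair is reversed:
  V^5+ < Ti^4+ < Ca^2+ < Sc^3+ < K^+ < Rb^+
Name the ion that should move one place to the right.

Ca^2+

Scanning neighbour by neighbour, only Ca^2+/Sc^3+ violates a trend: they are isoelectronic (18 e⁻) and Sc has more protons than Ca (21 vs 20), making Sc^3+ smaller. That makes Ca^2+ the one sitting a position early relative to where it belongs.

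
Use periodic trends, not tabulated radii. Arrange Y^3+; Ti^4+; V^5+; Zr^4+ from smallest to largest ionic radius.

V^5+ < Ti^4+ < Zr^4+ < Y^3+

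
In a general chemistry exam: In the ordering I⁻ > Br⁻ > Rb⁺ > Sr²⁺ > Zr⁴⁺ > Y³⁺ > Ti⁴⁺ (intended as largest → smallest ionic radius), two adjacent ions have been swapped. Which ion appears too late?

Y³⁺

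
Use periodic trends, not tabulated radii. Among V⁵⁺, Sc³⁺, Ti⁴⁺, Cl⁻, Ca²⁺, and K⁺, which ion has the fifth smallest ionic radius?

Isoelectronic series (18 e⁻ each). Size is set by nuclear charge: more protons means a smaller ion. V⁵⁺ (Z=23), Ti⁴⁺ (Z=22), Sc³⁺ (Z=21), Ca²⁺ (Z=20), K⁺ (Z=19), Cl⁻ (Z=17).
Ordering: V⁵⁺ < Ti⁴⁺ < Sc³⁺ < Ca²⁺ < K⁺ < Cl⁻. The fifth smallest is K⁺.

K⁺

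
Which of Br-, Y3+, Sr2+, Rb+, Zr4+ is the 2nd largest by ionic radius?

Isoelectronic series (36 e⁻ each). Size is set by nuclear charge: more protons means a smaller ion. Zr4+ (Z=40), Y3+ (Z=39), Sr2+ (Z=38), Rb+ (Z=37), Br- (Z=35).
Full ascending order: Zr4+ < Y3+ < Sr2+ < Rb+ < Br-. Counting from the largest, position 2 is Rb+.

Rb+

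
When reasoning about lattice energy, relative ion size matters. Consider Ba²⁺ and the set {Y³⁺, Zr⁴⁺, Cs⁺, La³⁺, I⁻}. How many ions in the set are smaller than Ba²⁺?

Tabulating Z and e⁻: Zr⁴⁺ has 36 e⁻ (Z=40), Y³⁺ has 36 e⁻ (Z=39), La³⁺ has 54 e⁻ (Z=57), Ba²⁺ has 54 e⁻ (Z=56), Cs⁺ has 54 e⁻ (Z=55), I⁻ has 54 e⁻ (Z=53). Zr⁴⁺ < Y³⁺ (both 36 e⁻, Z=40>39); Y³⁺ < La³⁺ (same group, 1 shell fewer); La³⁺ < Ba²⁺ (both 54 e⁻, Z=57>56); Ba²⁺ < Cs⁺ (both 54 e⁻, Z=56>55); Cs⁺ < I⁻ (isoelectronic, higher Z=55 is smaller).
Overall: Zr⁴⁺ < Y³⁺ < La³⁺ < Ba²⁺ < Cs⁺ < I⁻. Ba²⁺ has 3 below it and 2 above. Count: 3.

3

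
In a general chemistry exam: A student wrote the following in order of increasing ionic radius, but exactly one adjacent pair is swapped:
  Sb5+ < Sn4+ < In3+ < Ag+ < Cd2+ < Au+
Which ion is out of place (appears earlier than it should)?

Ag+

The pair Ag+, Cd2+ is the wrong way round — both have 46 electrons but Z(Cd)=48 > Z(Ag)=47, so Cd2+ should be the smaller of the two. All other adjacent pairs agree with periodic trends, so Ag+ is the misplaced ion.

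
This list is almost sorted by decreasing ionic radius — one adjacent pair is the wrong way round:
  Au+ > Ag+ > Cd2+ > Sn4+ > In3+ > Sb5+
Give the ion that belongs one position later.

Sn4+

The pair Sn4+, In3+ is the wrong way round — both have 46 electrons but Z(Sn)=50 > Z(In)=49, so Sn4+ should be the smaller of the two. All other adjacent pairs agree with periodic trends, so Sn4+ is the misplaced ion.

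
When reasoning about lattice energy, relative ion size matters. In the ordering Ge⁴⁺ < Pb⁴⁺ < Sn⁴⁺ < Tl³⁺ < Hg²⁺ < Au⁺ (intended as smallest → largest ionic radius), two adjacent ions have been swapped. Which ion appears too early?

The pair Pb⁴⁺, Sn⁴⁺ is the wrong way round — Sn⁴⁺ and Pb⁴⁺ are in one column with the same charge; the lighter period-5 ion has one fewer shell and is smaller. All other adjacent pairs agree with periodic trends, so Pb⁴⁺ is the misplaced ion.

Pb⁴⁺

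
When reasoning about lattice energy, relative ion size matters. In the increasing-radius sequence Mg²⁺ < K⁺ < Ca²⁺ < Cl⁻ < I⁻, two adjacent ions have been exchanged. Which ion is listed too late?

Compare adjacent ions: Ca²⁺ and K⁺ share 18 electrons; the higher nuclear charge on Ca (Z=20) contracts it more, so Ca²⁺ < K⁺ — yet in this increasing list K⁺ sits before Ca²⁺. Nothing else is reversed, so Ca²⁺ should move one place to the left.

Ca²⁺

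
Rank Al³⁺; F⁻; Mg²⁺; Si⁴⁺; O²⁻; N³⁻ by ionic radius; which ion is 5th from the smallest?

O²⁻

Isoelectronic series (10 e⁻ each). Size is set by nuclear charge: more protons means a smaller ion. Si⁴⁺ (Z=14), Al³⁺ (Z=13), Mg²⁺ (Z=12), F⁻ (Z=9), O²⁻ (Z=8), N³⁻ (Z=7).
Ordering: Si⁴⁺ < Al³⁺ < Mg²⁺ < F⁻ < O²⁻ < N³⁻. The 5th smallest is O²⁻.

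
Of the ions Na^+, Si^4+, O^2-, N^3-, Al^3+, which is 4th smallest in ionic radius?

O^2-

Isoelectronic series (10 e⁻ each). Size is set by nuclear charge: more protons means a smaller ion. Si^4+ (Z=14), Al^3+ (Z=13), Na^+ (Z=11), O^2- (Z=8), N^3- (Z=7).
Ordering: Si^4+ < Al^3+ < Na^+ < O^2- < N^3-. The 4th smallest is O^2-.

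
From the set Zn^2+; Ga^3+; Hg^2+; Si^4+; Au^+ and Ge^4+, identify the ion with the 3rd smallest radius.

Ga^3+

Si^4+ has 10 e⁻ (Z=14), Ge^4+ has 28 e⁻ (Z=32), Ga^3+ has 28 e⁻ (Z=31), Zn^2+ has 28 e⁻ (Z=30), Hg^2+ has 78 e⁻ (Z=80), Au^+ has 78 e⁻ (Z=79). Si^4+ < Ge^4+ (same group, period 3 vs 4); Ge^4+ < Ga^3+ (isoelectronic, higher Z=32 is smaller); Ga^3+ < Zn^2+ (isoelectronic, higher Z=31 is smaller); Zn^2+ < Hg^2+ (same group, period 4 vs 6); Hg^2+ < Au^+ (both 78 e⁻, Z=80>79).
That gives Si^4+ < Ge^4+ < Ga^3+ < Zn^2+ < Hg^2+ < Au^+. From the smallest end, number 3 is Ga^3+.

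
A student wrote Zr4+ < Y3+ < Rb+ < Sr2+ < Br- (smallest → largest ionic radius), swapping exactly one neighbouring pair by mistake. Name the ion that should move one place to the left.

Compare adjacent ions: Sr2+ and Rb+ share 36 electrons; the higher nuclear charge on Sr (Z=38) contracts it more, so Sr2+ < Rb+ — yet in this increasing list Rb+ sits before Sr2+. Nothing else is reversed, so Sr2+ should move one place to the left.

Sr2+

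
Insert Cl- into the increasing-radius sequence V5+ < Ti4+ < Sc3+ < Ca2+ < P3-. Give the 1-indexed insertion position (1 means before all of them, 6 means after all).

5

All of these have 18 electrons (isoelectronic). With the same electron cloud, the ion with the most protons pulls it in tightest. Nuclear charges: V5+ (Z=23), Ti4+ (Z=22), Sc3+ (Z=21), Ca2+ (Z=20), Cl- (Z=17), P3- (Z=15). Highest Z is smallest.
Merged order: V5+ < Ti4+ < Sc3+ < Ca2+ < Cl- < P3- — Cl- is number 5.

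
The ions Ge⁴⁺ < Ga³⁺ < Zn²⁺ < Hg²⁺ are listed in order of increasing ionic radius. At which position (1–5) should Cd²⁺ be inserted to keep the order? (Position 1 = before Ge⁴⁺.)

4

Electron counts and nuclear charges: Ge⁴⁺ (Z=32, 28 e⁻), Ga³⁺ (Z=31, 28 e⁻), Zn²⁺ (Z=30, 28 e⁻), Cd²⁺ (Z=48, 46 e⁻), Hg²⁺ (Z=80, 78 e⁻). Ge⁴⁺ < Ga³⁺ (isoelectronic, higher Z=32 is smaller); Ga³⁺ < Zn²⁺ (isoelectronic, higher Z=31 is smaller); Zn²⁺ < Cd²⁺ (same group, period 4 vs 5); Cd²⁺ < Hg²⁺ (same group, 1 shell fewer).
The complete sequence is Ge⁴⁺ < Ga³⁺ < Zn²⁺ < Cd²⁺ < Hg²⁺. Cd²⁺ sits at position 4.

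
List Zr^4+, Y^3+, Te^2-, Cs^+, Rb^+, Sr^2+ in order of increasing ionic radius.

Tabulating Z and e⁻: Zr^4+ has 36 e⁻ (Z=40), Y^3+ has 36 e⁻ (Z=39), Sr^2+ has 36 e⁻ (Z=38), Rb^+ has 36 e⁻ (Z=37), Cs^+ has 54 e⁻ (Z=55), Te^2- has 54 e⁻ (Z=52). Zr^4+ < Y^3+ (isoelectronic, higher Z=40 is smaller); Y^3+ < Sr^2+ (isoelectronic, higher Z=39 is smaller); Sr^2+ < Rb^+ (isoelectronic, higher Z=38 is smaller); Rb^+ < Cs^+ (same group, 1 shell fewer); Cs^+ < Te^2- (both 54 e⁻, Z=55>52).

Zr^4+ < Y^3+ < Sr^2+ < Rb^+ < Cs^+ < Te^2-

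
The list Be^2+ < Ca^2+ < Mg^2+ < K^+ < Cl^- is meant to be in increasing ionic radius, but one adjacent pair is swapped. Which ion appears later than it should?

The pair Ca^2+, Mg^2+ is the wrong way round — Mg^2+ and Ca^2+ are in one column with the same charge; the lighter period-3 ion has one fewer shell and is smaller. All other adjacent pairs agree with periodic trends, so Mg^2+ is the misplaced ion.

Mg^2+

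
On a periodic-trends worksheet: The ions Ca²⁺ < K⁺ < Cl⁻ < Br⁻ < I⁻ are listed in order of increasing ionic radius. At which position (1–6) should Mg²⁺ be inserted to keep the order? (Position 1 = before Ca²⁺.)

Tabulating Z and e⁻: Mg²⁺: 10 e⁻, Z=12, Ca²⁺: 18 e⁻, Z=20, K⁺: 18 e⁻, Z=19, Cl⁻: 18 e⁻, Z=17, Br⁻: 36 e⁻, Z=35, I⁻: 54 e⁻, Z=53. Mg²⁺ < Ca²⁺ (same group, 1 shell fewer); Ca²⁺ < K⁺ (isoelectronic, higher Z=20 is smaller); K⁺ < Cl⁻ (both 18 e⁻, Z=19>17); Cl⁻ < Br⁻ (same group, 1 shell fewer); Br⁻ < I⁻ (same group, period 4 vs 5).
Merged order: Mg²⁺ < Ca²⁺ < K⁺ < Cl⁻ < Br⁻ < I⁻ — Mg²⁺ is number 1.

1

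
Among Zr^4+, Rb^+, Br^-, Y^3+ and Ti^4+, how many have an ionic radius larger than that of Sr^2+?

2

Electron counts and nuclear charges: Ti^4+ (Z=22, 18 e⁻), Zr^4+ (Z=40, 36 e⁻), Y^3+ (Z=39, 36 e⁻), Sr^2+ (Z=38, 36 e⁻), Rb^+ (Z=37, 36 e⁻), Br^- (Z=35, 36 e⁻). Ti^4+ < Zr^4+ (same group, 1 shell fewer); Zr^4+ < Y^3+ (both 36 e⁻, Z=40>39); Y^3+ < Sr^2+ (both 36 e⁻, Z=39>38); Sr^2+ < Rb^+ (isoelectronic, higher Z=38 is smaller); Rb^+ < Br^- (both 36 e⁻, Z=37>35).
Overall: Ti^4+ < Zr^4+ < Y^3+ < Sr^2+ < Rb^+ < Br^-. Sr^2+ has 3 below it and 2 above. That's 2.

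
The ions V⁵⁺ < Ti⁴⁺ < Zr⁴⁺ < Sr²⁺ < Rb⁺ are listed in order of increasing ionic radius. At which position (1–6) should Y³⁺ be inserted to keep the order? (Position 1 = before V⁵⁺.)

4

First list Z and electron count for each: V⁵⁺: 18 e⁻, Z=23, Ti⁴⁺: 18 e⁻, Z=22, Zr⁴⁺: 36 e⁻, Z=40, Y³⁺: 36 e⁻, Z=39, Sr²⁺: 36 e⁻, Z=38, Rb⁺: 36 e⁻, Z=37. V⁵⁺ < Ti⁴⁺ (both 18 e⁻, Z=23>22); Ti⁴⁺ < Zr⁴⁺ (same group, period 4 vs 5); Zr⁴⁺ < Y³⁺ (both 36 e⁻, Z=40>39); Y³⁺ < Sr²⁺ (isoelectronic, higher Z=39 is smaller); Sr²⁺ < Rb⁺ (both 36 e⁻, Z=38>37).
With Y³⁺ included the full order is V⁵⁺ < Ti⁴⁺ < Zr⁴⁺ < Y³⁺ < Sr²⁺ < Rb⁺, so it takes position 4.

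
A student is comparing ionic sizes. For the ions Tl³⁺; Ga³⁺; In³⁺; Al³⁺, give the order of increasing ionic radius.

Al³⁺ < Ga³⁺ < In³⁺ < Tl³⁺

All are in the same group with charge +3. Radius grows down the group as n (the outermost shell) increases.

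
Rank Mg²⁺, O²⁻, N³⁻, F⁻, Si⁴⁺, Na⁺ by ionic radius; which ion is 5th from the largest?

Isoelectronic series (10 e⁻ each). Size is set by nuclear charge: more protons means a smaller ion. Si⁴⁺ (Z=14), Mg²⁺ (Z=12), Na⁺ (Z=11), F⁻ (Z=9), O²⁻ (Z=8), N³⁻ (Z=7).
Full ascending order: Si⁴⁺ < Mg²⁺ < Na⁺ < F⁻ < O²⁻ < N³⁻. Counting from the largest, position 5 is Mg²⁺.

Mg²⁺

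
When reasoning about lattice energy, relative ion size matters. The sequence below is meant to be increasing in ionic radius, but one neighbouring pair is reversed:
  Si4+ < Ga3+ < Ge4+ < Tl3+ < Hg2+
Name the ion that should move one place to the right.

Scanning neighbour by neighbour, only Ga3+/Ge4+ violates a trend: they are isoelectronic (28 e⁻) and Ge has more protons than Ga (32 vs 31), making Ge4+ smaller. That makes Ga3+ the one sitting a position early relative to where it belongs.

Ga3+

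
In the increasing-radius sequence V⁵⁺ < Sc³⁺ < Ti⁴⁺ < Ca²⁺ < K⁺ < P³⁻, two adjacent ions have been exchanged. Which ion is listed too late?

Check each adjacent pair. Sc³⁺ and Ti⁴⁺ are reversed: Ti⁴⁺ and Sc³⁺ share 18 electrons; the higher nuclear charge on Ti (Z=22) contracts it more, so Ti⁴⁺ < Sc³⁺. No other neighbouring pair contradicts the periodic trends, so Ti⁴⁺ is the ion listed too late.

Ti⁴⁺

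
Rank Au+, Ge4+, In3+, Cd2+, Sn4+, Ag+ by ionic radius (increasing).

Tabulating Z and e⁻: Ge4+ (Z=32, 28 e⁻), Sn4+ (Z=50, 46 e⁻), In3+ (Z=49, 46 e⁻), Cd2+ (Z=48, 46 e⁻), Ag+ (Z=47, 46 e⁻), Au+ (Z=79, 78 e⁻). Ge4+ < Sn4+ (same group, period 4 vs 5); Sn4+ < In3+ (isoelectronic, higher Z=50 is smaller); In3+ < Cd2+ (both 46 e⁻, Z=49>48); Cd2+ < Ag+ (both 46 e⁻, Z=48>47); Ag+ < Au+ (same group, 1 shell fewer).

Ge4+ < Sn4+ < In3+ < Cd2+ < Ag+ < Au+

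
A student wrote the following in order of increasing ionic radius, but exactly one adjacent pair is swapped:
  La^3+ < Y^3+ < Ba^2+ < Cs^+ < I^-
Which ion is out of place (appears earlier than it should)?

La^3+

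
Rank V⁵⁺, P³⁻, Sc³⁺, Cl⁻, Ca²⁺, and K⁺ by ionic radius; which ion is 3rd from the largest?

These species are isoelectronic with 18 electrons. The only difference is the number of protons: V⁵⁺ (Z=23), Sc³⁺ (Z=21), Ca²⁺ (Z=20), K⁺ (Z=19), Cl⁻ (Z=17), P³⁻ (Z=15). The strongest nuclear pull (V⁵⁺) gives the smallest ion.
So the order is V⁵⁺ < Sc³⁺ < Ca²⁺ < K⁺ < Cl⁻ < P³⁻; the 3rd-largest ion is K⁺.

K⁺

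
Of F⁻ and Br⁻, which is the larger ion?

These ions sit in one column with identical charge. Each step down the periodic table adds a principal shell, increasing the radius.

Br⁻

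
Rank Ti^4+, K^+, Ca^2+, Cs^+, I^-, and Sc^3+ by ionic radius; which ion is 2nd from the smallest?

Ti^4+ (Z=22, 18 e⁻), Sc^3+ (Z=21, 18 e⁻), Ca^2+ (Z=20, 18 e⁻), K^+ (Z=19, 18 e⁻), Cs^+ (Z=55, 54 e⁻), I^- (Z=53, 54 e⁻). Ti^4+ < Sc^3+ (isoelectronic, higher Z=22 is smaller); Sc^3+ < Ca^2+ (isoelectronic, higher Z=21 is smaller); Ca^2+ < K^+ (isoelectronic, higher Z=20 is smaller); K^+ < Cs^+ (same group, 2 shells fewer); Cs^+ < I^- (both 54 e⁻, Z=55>53).
Full ascending order: Ti^4+ < Sc^3+ < Ca^2+ < K^+ < Cs^+ < I^-. Counting from the smallest, position 2 is Sc^3+.

Sc^3+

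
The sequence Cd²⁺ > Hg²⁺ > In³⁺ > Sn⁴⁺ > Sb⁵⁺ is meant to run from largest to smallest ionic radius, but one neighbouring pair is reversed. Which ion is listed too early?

Cd²⁺

The pair Cd²⁺, Hg²⁺ is the wrong way round — same group and charge — period 5 sits above period 6, so Cd²⁺ is smaller. All other adjacent pairs agree with periodic trends, so Cd²⁺ is the misplaced ion.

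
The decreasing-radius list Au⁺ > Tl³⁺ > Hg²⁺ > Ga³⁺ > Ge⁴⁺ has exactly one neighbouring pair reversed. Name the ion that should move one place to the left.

Compare adjacent ions: Tl³⁺ and Hg²⁺ share 78 electrons; the higher nuclear charge on Tl (Z=81) contracts it more, so Tl³⁺ < Hg²⁺ — yet in this decreasing list Tl³⁺ sits before Hg²⁺. Nothing else is reversed, so Hg²⁺ should move one place to the left.

Hg²⁺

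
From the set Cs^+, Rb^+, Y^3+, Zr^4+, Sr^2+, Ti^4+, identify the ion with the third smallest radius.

Y^3+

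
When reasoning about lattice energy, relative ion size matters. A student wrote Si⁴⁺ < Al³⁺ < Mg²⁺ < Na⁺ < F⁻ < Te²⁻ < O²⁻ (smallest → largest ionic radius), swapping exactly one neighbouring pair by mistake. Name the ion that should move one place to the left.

Check each adjacent pair. Te²⁻ and O²⁻ are reversed: O²⁻ and Te²⁻ are in one column with the same charge; the lighter period-2 ion has 3 fewer shells and is smaller. No other neighbouring pair contradicts the periodic trends, so O²⁻ is the ion listed too late.

O²⁻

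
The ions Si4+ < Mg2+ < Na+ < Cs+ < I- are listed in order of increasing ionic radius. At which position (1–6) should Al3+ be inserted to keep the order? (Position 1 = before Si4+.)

Si4+ has 10 e⁻ (Z=14), Al3+ has 10 e⁻ (Z=13), Mg2+ has 10 e⁻ (Z=12), Na+ has 10 e⁻ (Z=11), Cs+ has 54 e⁻ (Z=55), I- has 54 e⁻ (Z=53). Si4+ < Al3+ (isoelectronic, higher Z=14 is smaller); Al3+ < Mg2+ (both 10 e⁻, Z=13>12); Mg2+ < Na+ (both 10 e⁻, Z=12>11); Na+ < Cs+ (same group, period 3 vs 6); Cs+ < I- (isoelectronic, higher Z=55 is smaller).
Putting Al3+ in gives Si4+ < Al3+ < Mg2+ < Na+ < Cs+ < I-; it lands at slot 2.

2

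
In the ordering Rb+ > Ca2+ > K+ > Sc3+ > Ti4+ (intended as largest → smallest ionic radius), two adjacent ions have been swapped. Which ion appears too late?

K+

Check each adjacent pair. Ca2+ and K+ are reversed: both have 18 electrons but Z(Ca)=20 > Z(K)=19, so Ca2+ should be the smaller of the two. No other neighbouring pair contradicts the periodic trends, so K+ is the ion listed too late.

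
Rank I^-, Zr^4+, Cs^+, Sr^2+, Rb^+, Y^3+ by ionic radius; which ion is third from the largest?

Rb^+

Zr^4+ has 36 e⁻ (Z=40), Y^3+ has 36 e⁻ (Z=39), Sr^2+ has 36 e⁻ (Z=38), Rb^+ has 36 e⁻ (Z=37), Cs^+ has 54 e⁻ (Z=55), I^- has 54 e⁻ (Z=53). Zr^4+ < Y^3+ (isoelectronic, higher Z=40 is smaller); Y^3+ < Sr^2+ (both 36 e⁻, Z=39>38); Sr^2+ < Rb^+ (isoelectronic, higher Z=38 is smaller); Rb^+ < Cs^+ (same group, period 5 vs 6); Cs^+ < I^- (isoelectronic, higher Z=55 is smaller).
That gives Zr^4+ < Y^3+ < Sr^2+ < Rb^+ < Cs^+ < I^-. From the largest end, number 3 is Rb^+.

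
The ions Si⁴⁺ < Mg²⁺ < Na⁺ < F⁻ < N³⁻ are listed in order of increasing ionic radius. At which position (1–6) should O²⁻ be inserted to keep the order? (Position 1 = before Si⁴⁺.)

These species are isoelectronic with 10 electrons. The only difference is the number of protons: Si⁴⁺ (Z=14), Mg²⁺ (Z=12), Na⁺ (Z=11), F⁻ (Z=9), O²⁻ (Z=8), N³⁻ (Z=7). The strongest nuclear pull (Si⁴⁺) gives the smallest ion.
With O²⁻ included the full order is Si⁴⁺ < Mg²⁺ < Na⁺ < F⁻ < O²⁻ < N³⁻, so it takes position 5.

5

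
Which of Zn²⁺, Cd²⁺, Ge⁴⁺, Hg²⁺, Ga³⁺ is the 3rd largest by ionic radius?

Electron counts and nuclear charges: Ge⁴⁺ has 28 e⁻ (Z=32), Ga³⁺ has 28 e⁻ (Z=31), Zn²⁺ has 28 e⁻ (Z=30), Cd²⁺ has 46 e⁻ (Z=48), Hg²⁺ has 78 e⁻ (Z=80). Ge⁴⁺ < Ga³⁺ (both 28 e⁻, Z=32>31); Ga³⁺ < Zn²⁺ (isoelectronic, higher Z=31 is smaller); Zn²⁺ < Cd²⁺ (same group, period 4 vs 5); Cd²⁺ < Hg²⁺ (same group, period 5 vs 6).
Full ascending order: Ge⁴⁺ < Ga³⁺ < Zn²⁺ < Cd²⁺ < Hg²⁺. Counting from the largest, position 3 is Zn²⁺.

Zn²⁺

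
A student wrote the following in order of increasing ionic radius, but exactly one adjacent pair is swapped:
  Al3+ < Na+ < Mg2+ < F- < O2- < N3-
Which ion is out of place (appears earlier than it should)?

Na+

Check each adjacent pair. Na+ and Mg2+ are reversed: they are isoelectronic (10 e⁻) and Mg has more protons than Na (12 vs 11), making Mg2+ smaller. No other neighbouring pair contradicts the periodic trends, so Na+ is the ion listed too early.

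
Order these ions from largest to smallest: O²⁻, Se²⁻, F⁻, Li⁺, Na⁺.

Li⁺ has 2 e⁻ (Z=3), Na⁺ has 10 e⁻ (Z=11), F⁻ has 10 e⁻ (Z=9), O²⁻ has 10 e⁻ (Z=8), Se²⁻ has 36 e⁻ (Z=34). Li⁺ < Na⁺ (same group, period 2 vs 3); Na⁺ < F⁻ (both 10 e⁻, Z=11>9); F⁻ < O²⁻ (isoelectronic, higher Z=9 is smaller); O²⁻ < Se²⁻ (same group, 2 shells fewer).

Se²⁻ > O²⁻ > F⁻ > Na⁺ > Li⁺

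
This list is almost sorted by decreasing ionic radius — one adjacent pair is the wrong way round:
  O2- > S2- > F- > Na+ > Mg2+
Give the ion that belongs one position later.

O2-

The pair O2-, S2- is the wrong way round — both in group 16 with the same charge; O2- (period 2) has the smaller radius. All other adjacent pairs agree with periodic trends, so O2- is the misplaced ion.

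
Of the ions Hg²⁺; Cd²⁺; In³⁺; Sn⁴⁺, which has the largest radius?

Hg²⁺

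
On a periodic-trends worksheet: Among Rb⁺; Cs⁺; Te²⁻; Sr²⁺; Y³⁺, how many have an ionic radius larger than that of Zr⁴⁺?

5

Zr⁴⁺ has 36 e⁻ (Z=40), Y³⁺ has 36 e⁻ (Z=39), Sr²⁺ has 36 e⁻ (Z=38), Rb⁺ has 36 e⁻ (Z=37), Cs⁺ has 54 e⁻ (Z=55), Te²⁻ has 54 e⁻ (Z=52). Zr⁴⁺ < Y³⁺ (both 36 e⁻, Z=40>39); Y³⁺ < Sr²⁺ (both 36 e⁻, Z=39>38); Sr²⁺ < Rb⁺ (both 36 e⁻, Z=38>37); Rb⁺ < Cs⁺ (same group, period 5 vs 6); Cs⁺ < Te²⁻ (isoelectronic, higher Z=55 is smaller).
Ordering all of them (including Zr⁴⁺) by radius gives Zr⁴⁺ < Y³⁺ < Sr²⁺ < Rb⁺ < Cs⁺ < Te²⁻. So 5 are larger.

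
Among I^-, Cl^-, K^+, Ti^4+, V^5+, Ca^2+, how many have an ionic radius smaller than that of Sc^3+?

2

Work out protons and electrons: V^5+: 18 e⁻, Z=23, Ti^4+: 18 e⁻, Z=22, Sc^3+: 18 e⁻, Z=21, Ca^2+: 18 e⁻, Z=20, K^+: 18 e⁻, Z=19, Cl^-: 18 e⁻, Z=17, I^-: 54 e⁻, Z=53. V^5+ < Ti^4+ (both 18 e⁻, Z=23>22); Ti^4+ < Sc^3+ (isoelectronic, higher Z=22 is smaller); Sc^3+ < Ca^2+ (isoelectronic, higher Z=21 is smaller); Ca^2+ < K^+ (both 18 e⁻, Z=20>19); K^+ < Cl^- (isoelectronic, higher Z=19 is smaller); Cl^- < I^- (same group, 2 shells fewer).
Ordering all of them (including Sc^3+) by radius gives V^5+ < Ti^4+ < Sc^3+ < Ca^2+ < K^+ < Cl^- < I^-. So 2 are smaller.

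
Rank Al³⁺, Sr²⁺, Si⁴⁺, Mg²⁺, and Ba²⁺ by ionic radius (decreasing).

First list Z and electron count for each: Si⁴⁺: 10 e⁻, Z=14, Al³⁺: 10 e⁻, Z=13, Mg²⁺: 10 e⁻, Z=12, Sr²⁺: 36 e⁻, Z=38, Ba²⁺: 54 e⁻, Z=56. Si⁴⁺ < Al³⁺ (isoelectronic, higher Z=14 is smaller); Al³⁺ < Mg²⁺ (both 10 e⁻, Z=13>12); Mg²⁺ < Sr²⁺ (same group, 2 shells fewer); Sr²⁺ < Ba²⁺ (same group, 1 shell fewer).

Ba²⁺ > Sr²⁺ > Mg²⁺ > Al³⁺ > Si⁴⁺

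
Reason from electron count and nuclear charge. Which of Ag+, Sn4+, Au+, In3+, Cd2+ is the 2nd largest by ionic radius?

Sn4+ has 46 e⁻ (Z=50), In3+ has 46 e⁻ (Z=49), Cd2+ has 46 e⁻ (Z=48), Ag+ has 46 e⁻ (Z=47), Au+ has 78 e⁻ (Z=79). Sn4+ < In3+ (both 46 e⁻, Z=50>49); In3+ < Cd2+ (isoelectronic, higher Z=49 is smaller); Cd2+ < Ag+ (both 46 e⁻, Z=48>47); Ag+ < Au+ (same group, period 5 vs 6).
Ordering: Sn4+ < In3+ < Cd2+ < Ag+ < Au+. The 2nd largest is Ag+.

Ag+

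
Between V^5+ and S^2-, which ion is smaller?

V^5+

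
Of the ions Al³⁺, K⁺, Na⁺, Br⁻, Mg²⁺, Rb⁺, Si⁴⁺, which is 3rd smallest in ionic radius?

First list Z and electron count for each: Si⁴⁺ has 10 e⁻ (Z=14), Al³⁺ has 10 e⁻ (Z=13), Mg²⁺ has 10 e⁻ (Z=12), Na⁺ has 10 e⁻ (Z=11), K⁺ has 18 e⁻ (Z=19), Rb⁺ has 36 e⁻ (Z=37), Br⁻ has 36 e⁻ (Z=35). Si⁴⁺ < Al³⁺ (isoelectronic, higher Z=14 is smaller); Al³⁺ < Mg²⁺ (both 10 e⁻, Z=13>12); Mg²⁺ < Na⁺ (both 10 e⁻, Z=12>11); Na⁺ < K⁺ (same group, 1 shell fewer); K⁺ < Rb⁺ (same group, period 4 vs 5); Rb⁺ < Br⁻ (isoelectronic, higher Z=37 is smaller).
That gives Si⁴⁺ < Al³⁺ < Mg²⁺ < Na⁺ < K⁺ < Rb⁺ < Br⁻. From the smallest end, number 3 is Mg²⁺.

Mg²⁺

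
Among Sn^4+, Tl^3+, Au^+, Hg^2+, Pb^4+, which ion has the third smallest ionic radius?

Electron counts and nuclear charges: Sn^4+ has 46 e⁻ (Z=50), Pb^4+ has 78 e⁻ (Z=82), Tl^3+ has 78 e⁻ (Z=81), Hg^2+ has 78 e⁻ (Z=80), Au^+ has 78 e⁻ (Z=79). Sn^4+ < Pb^4+ (same group, period 5 vs 6); Pb^4+ < Tl^3+ (both 78 e⁻, Z=82>81); Tl^3+ < Hg^2+ (both 78 e⁻, Z=81>80); Hg^2+ < Au^+ (isoelectronic, higher Z=80 is smaller).
Ordering: Sn^4+ < Pb^4+ < Tl^3+ < Hg^2+ < Au^+. The third smallest is Tl^3+.

Tl^3+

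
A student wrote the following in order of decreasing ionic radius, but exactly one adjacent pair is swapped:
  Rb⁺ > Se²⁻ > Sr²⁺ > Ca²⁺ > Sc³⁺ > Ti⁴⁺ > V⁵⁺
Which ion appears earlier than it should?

Rb⁺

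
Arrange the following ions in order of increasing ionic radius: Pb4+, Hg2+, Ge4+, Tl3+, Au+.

Ge4+ < Pb4+ < Tl3+ < Hg2+ < Au+

Electron counts and nuclear charges: Ge4+ (Z=32, 28 e⁻), Pb4+ (Z=82, 78 e⁻), Tl3+ (Z=81, 78 e⁻), Hg2+ (Z=80, 78 e⁻), Au+ (Z=79, 78 e⁻). Ge4+ < Pb4+ (same group, 2 shells fewer); Pb4+ < Tl3+ (both 78 e⁻, Z=82>81); Tl3+ < Hg2+ (both 78 e⁻, Z=81>80); Hg2+ < Au+ (isoelectronic, higher Z=80 is smaller).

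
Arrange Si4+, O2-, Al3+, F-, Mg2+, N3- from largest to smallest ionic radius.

These species are isoelectronic with 10 electrons. The only difference is the number of protons: Si4+ (Z=14), Al3+ (Z=13), Mg2+ (Z=12), F- (Z=9), O2- (Z=8), N3- (Z=7). The strongest nuclear pull (Si4+) gives the smallest ion.

N3- > O2- > F- > Mg2+ > Al3+ > Si4+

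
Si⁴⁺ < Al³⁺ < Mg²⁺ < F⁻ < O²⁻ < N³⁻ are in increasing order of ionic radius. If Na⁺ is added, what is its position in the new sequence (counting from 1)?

Isoelectronic series (10 e⁻ each). Size is set by nuclear charge: more protons means a smaller ion. Si⁴⁺ (Z=14), Al³⁺ (Z=13), Mg²⁺ (Z=12), Na⁺ (Z=11), F⁻ (Z=9), O²⁻ (Z=8), N³⁻ (Z=7).
Merged order: Si⁴⁺ < Al³⁺ < Mg²⁺ < Na⁺ < F⁻ < O²⁻ < N³⁻ — Na⁺ is number 4.

4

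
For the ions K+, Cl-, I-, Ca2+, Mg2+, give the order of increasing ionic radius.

Mg2+ < Ca2+ < K+ < Cl- < I-

Work out protons and electrons: Mg2+ (Z=12, 10 e⁻), Ca2+ (Z=20, 18 e⁻), K+ (Z=19, 18 e⁻), Cl- (Z=17, 18 e⁻), I- (Z=53, 54 e⁻). Mg2+ < Ca2+ (same group, period 3 vs 4); Ca2+ < K+ (isoelectronic, higher Z=20 is smaller); K+ < Cl- (isoelectronic, higher Z=19 is smaller); Cl- < I- (same group, 2 shells fewer).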